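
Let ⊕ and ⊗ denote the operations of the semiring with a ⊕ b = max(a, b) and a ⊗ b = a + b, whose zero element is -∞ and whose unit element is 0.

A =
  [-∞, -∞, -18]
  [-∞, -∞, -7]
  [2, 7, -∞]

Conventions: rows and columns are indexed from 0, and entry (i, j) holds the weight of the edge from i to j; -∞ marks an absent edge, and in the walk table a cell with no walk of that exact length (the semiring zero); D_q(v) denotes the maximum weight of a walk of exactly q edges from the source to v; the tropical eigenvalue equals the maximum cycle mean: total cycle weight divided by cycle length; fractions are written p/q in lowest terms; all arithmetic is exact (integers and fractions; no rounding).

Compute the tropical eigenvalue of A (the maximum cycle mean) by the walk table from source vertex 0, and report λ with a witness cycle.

q=0: [0, -∞, -∞]
q=1: [-∞, -∞, -18]
q=2: [-16, -11, -∞]
q=3: [-∞, -∞, -18]
Optimal cycle mean attained by: cycle 1->2->1, total (-7) + 7, length 2.
Answer: λ = 0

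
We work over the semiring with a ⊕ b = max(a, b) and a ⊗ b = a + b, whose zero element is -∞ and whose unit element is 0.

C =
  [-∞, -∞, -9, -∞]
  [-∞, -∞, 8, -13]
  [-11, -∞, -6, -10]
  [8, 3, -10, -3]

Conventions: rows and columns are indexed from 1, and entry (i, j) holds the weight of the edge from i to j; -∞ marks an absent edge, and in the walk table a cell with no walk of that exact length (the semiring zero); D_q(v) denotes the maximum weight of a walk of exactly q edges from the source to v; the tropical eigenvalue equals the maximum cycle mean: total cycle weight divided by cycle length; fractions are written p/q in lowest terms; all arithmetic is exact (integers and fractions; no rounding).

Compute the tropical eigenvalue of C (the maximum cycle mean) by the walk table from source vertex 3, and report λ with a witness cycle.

q=0: [-∞, -∞, 0, -∞]
q=1: [-11, -∞, -6, -10]
q=2: [-2, -7, -12, -13]
q=3: [-5, -10, 1, -16]
q=4: [-8, -13, -2, -9]
Optimal cycle mean attained by: cycle 2->3->4->2, total 8 + (-10) + 3, length 3.
Answer: λ = 1/3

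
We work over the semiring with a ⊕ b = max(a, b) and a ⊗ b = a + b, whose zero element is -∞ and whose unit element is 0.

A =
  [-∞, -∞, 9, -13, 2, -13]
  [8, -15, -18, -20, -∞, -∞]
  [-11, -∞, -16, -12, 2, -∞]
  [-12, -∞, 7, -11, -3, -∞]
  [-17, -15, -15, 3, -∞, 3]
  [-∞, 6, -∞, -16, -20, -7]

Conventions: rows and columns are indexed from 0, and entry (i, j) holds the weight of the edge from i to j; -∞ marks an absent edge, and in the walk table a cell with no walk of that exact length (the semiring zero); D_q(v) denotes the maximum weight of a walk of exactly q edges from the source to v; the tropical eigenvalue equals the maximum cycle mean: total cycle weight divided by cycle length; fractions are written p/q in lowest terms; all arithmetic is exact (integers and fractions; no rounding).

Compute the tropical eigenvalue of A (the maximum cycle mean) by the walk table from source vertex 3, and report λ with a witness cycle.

q=0: [-∞, -∞, -∞, 0, -∞, -∞]
q=1: [-12, -∞, 7, -11, -3, -∞]
q=2: [-4, -18, -3, 0, 9, 0]
q=3: [-8, 6, 7, 12, -1, 12]
q=4: [14, 18, 19, 2, 9, 5]
q=5: [26, 11, 23, 12, 21, 12]
q=6: [19, 18, 35, 24, 28, 24]
Optimal cycle mean attained by: cycle 0->2->4->5->1->0, total 9 + 2 + 3 + 6 + 8, length 5.
Answer: λ = 28/5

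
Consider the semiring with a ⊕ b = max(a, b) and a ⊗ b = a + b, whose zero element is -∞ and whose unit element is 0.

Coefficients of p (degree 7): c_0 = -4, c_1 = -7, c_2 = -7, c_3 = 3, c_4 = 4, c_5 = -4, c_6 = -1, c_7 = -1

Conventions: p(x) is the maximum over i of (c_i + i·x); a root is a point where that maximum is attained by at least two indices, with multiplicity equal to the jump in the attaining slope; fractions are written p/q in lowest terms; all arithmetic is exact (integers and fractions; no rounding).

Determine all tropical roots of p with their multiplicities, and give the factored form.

hull edge (i=0, c=-4) to (i=3, c=3): slope 7/3, span 3
hull edge (i=3, c=3) to (i=4, c=4): slope 1, span 1
hull edge (i=4, c=4) to (i=7, c=-1): slope -5/3, span 3
Factored form: p(x) = -1 ⊗ (x ⊕ (-7/3)) ⊗ (x ⊕ (-7/3)) ⊗ (x ⊕ (-7/3)) ⊗ (x ⊕ (-1)) ⊗ (x ⊕ 5/3) ⊗ (x ⊕ 5/3) ⊗ (x ⊕ 5/3)
Answer: roots = -7/3 (mult 3), -1 (mult 1), 5/3 (mult 3)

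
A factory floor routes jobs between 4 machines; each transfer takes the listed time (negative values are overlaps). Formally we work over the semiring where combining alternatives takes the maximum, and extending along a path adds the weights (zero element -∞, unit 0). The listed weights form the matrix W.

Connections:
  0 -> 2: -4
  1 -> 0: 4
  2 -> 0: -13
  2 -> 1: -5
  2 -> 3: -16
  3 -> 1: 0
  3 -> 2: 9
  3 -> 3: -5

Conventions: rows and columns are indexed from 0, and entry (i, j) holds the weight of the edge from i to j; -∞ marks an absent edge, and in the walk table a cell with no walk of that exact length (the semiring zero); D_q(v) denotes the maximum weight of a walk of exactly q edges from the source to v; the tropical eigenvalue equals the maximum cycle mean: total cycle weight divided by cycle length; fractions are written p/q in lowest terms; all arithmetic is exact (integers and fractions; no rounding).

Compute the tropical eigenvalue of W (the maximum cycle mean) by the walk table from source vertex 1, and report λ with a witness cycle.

q=0: [-∞, 0, -∞, -∞]
q=1: [4, -∞, -∞, -∞]
q=2: [-∞, -∞, 0, -∞]
q=3: [-13, -5, -∞, -16]
q=4: [-1, -16, -7, -21]
Optimal cycle mean attained by: cycle 0->2->1->0, total (-4) + (-5) + 4, length 3.
Answer: λ = -5/3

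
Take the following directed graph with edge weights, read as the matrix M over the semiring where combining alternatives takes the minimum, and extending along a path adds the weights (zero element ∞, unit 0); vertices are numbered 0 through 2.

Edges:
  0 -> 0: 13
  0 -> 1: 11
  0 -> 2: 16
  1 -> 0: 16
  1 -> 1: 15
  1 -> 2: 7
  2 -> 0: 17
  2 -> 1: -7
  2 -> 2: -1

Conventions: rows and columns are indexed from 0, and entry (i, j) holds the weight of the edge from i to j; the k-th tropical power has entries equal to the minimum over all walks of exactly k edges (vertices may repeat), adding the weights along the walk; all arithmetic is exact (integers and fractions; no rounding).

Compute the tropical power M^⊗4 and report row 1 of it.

M^⊗2:
  [26, 9, 15]
  [24, 0, 6]
  [9, -8, -2]
M^⊗3:
  [25, 8, 14]
  [16, -1, 5]
  [8, -9, -3]
M^⊗4:
  [24, 7, 13]
  [15, -2, 4]
  [7, -10, -4]
Answer: row 1 of M^⊗4 = [15, -2, 4]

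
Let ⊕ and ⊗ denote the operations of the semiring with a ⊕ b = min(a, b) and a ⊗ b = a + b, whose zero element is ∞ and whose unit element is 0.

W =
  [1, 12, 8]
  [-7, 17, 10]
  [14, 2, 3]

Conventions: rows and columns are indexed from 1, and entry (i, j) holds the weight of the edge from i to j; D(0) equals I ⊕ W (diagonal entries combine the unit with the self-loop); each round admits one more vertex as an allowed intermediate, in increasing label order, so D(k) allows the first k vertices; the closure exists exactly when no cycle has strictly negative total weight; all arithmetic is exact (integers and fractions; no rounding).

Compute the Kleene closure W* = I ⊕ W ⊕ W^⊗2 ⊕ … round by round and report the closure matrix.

D(0):
  [0, 12, 8]
  [-7, 0, 10]
  [14, 2, 0]
D(1):
  [0, 12, 8]
  [-7, 0, 1]
  [14, 2, 0]
D(2):
  [0, 12, 8]
  [-7, 0, 1]
  [-5, 2, 0]
D(3):
  [0, 10, 8]
  [-7, 0, 1]
  [-5, 2, 0]
Answer: W* = [[0, 10, 8], [-7, 0, 1], [-5, 2, 0]]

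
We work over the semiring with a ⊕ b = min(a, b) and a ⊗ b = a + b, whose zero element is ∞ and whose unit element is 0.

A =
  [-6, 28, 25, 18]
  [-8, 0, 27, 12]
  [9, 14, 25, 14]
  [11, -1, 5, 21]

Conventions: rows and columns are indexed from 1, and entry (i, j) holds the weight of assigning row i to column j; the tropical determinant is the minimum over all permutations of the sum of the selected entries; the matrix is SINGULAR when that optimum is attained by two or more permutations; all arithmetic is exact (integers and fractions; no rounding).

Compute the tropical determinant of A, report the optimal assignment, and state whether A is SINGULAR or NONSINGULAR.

σ = (1, 2, 3, 4): (-6) + 0 + 25 + 21 = 40
σ = (1, 2, 4, 3): (-6) + 0 + 14 + 5 = 13
σ = (1, 3, 2, 4): (-6) + 27 + 14 + 21 = 56
σ = (1, 3, 4, 2): (-6) + 27 + 14 + (-1) = 34
σ = (1, 4, 2, 3): (-6) + 12 + 14 + 5 = 25
σ = (1, 4, 3, 2): (-6) + 12 + 25 + (-1) = 30
σ = (2, 1, 3, 4): 28 + (-8) + 25 + 21 = 66
σ = (2, 1, 4, 3): 28 + (-8) + 14 + 5 = 39
σ = (2, 3, 1, 4): 28 + 27 + 9 + 21 = 85
σ = (2, 3, 4, 1): 28 + 27 + 14 + 11 = 80
σ = (2, 4, 1, 3): 28 + 12 + 9 + 5 = 54
σ = (2, 4, 3, 1): 28 + 12 + 25 + 11 = 76
σ = (3, 1, 2, 4): 25 + (-8) + 14 + 21 = 52
σ = (3, 1, 4, 2): 25 + (-8) + 14 + (-1) = 30
σ = (3, 2, 1, 4): 25 + 0 + 9 + 21 = 55
σ = (3, 2, 4, 1): 25 + 0 + 14 + 11 = 50
σ = (3, 4, 1, 2): 25 + 12 + 9 + (-1) = 45
σ = (3, 4, 2, 1): 25 + 12 + 14 + 11 = 62
σ = (4, 1, 2, 3): 18 + (-8) + 14 + 5 = 29
σ = (4, 1, 3, 2): 18 + (-8) + 25 + (-1) = 34
σ = (4, 2, 1, 3): 18 + 0 + 9 + 5 = 32
σ = (4, 2, 3, 1): 18 + 0 + 25 + 11 = 54
σ = (4, 3, 1, 2): 18 + 27 + 9 + (-1) = 53
σ = (4, 3, 2, 1): 18 + 27 + 14 + 11 = 70
Optimal value attained by: σ = (1, 2, 4, 3).
Answer: det⊕(A) = 13; verdict: NONSINGULAR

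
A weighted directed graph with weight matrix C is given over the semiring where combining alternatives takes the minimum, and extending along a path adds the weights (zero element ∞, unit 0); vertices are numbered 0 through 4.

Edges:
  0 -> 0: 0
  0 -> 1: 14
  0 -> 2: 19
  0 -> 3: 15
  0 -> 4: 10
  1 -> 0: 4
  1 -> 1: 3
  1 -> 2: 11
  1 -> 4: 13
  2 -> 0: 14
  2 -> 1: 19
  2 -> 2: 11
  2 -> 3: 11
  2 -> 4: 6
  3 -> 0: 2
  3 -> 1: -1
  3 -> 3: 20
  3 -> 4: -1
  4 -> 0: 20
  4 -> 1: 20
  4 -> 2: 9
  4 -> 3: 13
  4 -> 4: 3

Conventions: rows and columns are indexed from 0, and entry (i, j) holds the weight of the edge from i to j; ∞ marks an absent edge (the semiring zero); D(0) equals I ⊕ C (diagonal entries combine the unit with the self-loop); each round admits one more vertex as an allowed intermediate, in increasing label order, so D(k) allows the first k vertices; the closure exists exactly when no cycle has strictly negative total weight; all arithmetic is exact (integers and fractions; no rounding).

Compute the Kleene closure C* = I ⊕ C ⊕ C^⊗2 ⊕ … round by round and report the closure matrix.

D(0):
  [0, 14, 19, 15, 10]
  [4, 0, 11, ∞, 13]
  [14, 19, 0, 11, 6]
  [2, -1, ∞, 0, -1]
  [20, 20, 9, 13, 0]
D(1):
  [0, 14, 19, 15, 10]
  [4, 0, 11, 19, 13]
  [14, 19, 0, 11, 6]
  [2, -1, 21, 0, -1]
  [20, 20, 9, 13, 0]
D(2):
  [0, 14, 19, 15, 10]
  [4, 0, 11, 19, 13]
  [14, 19, 0, 11, 6]
  [2, -1, 10, 0, -1]
  [20, 20, 9, 13, 0]
D(3):
  [0, 14, 19, 15, 10]
  [4, 0, 11, 19, 13]
  [14, 19, 0, 11, 6]
  [2, -1, 10, 0, -1]
  [20, 20, 9, 13, 0]
D(4):
  [0, 14, 19, 15, 10]
  [4, 0, 11, 19, 13]
  [13, 10, 0, 11, 6]
  [2, -1, 10, 0, -1]
  [15, 12, 9, 13, 0]
D(5):
  [0, 14, 19, 15, 10]
  [4, 0, 11, 19, 13]
  [13, 10, 0, 11, 6]
  [2, -1, 8, 0, -1]
  [15, 12, 9, 13, 0]
Answer: C* = [[0, 14, 19, 15, 10], [4, 0, 11, 19, 13], [13, 10, 0, 11, 6], [2, -1, 8, 0, -1], [15, 12, 9, 13, 0]]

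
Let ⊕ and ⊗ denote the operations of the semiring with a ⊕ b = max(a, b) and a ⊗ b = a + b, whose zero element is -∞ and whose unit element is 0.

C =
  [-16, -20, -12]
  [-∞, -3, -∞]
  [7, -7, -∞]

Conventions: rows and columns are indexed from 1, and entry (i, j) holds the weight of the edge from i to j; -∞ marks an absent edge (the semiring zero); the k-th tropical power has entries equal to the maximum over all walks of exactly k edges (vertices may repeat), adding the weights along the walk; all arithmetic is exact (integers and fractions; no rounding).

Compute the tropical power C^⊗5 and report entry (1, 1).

C^⊗2:
  [-5, -19, -28]
  [-∞, -6, -∞]
  [-9, -10, -5]
C^⊗3:
  [-21, -22, -17]
  [-∞, -9, -∞]
  [2, -12, -21]
C^⊗4:
  [-10, -24, -33]
  [-∞, -12, -∞]
  [-14, -15, -10]
C^⊗5:
  [-26, -27, -22]
  [-∞, -15, -∞]
  [-3, -17, -26]
Key observation: the optimum is the walk 1->1->3->1->3->1, with weight (-16) + (-12) + 7 + (-12) + 7 = -26.
Optimal value attained by: walk 1->1->3->1->3->1.
Answer: (C^⊗5)[1][1] = -26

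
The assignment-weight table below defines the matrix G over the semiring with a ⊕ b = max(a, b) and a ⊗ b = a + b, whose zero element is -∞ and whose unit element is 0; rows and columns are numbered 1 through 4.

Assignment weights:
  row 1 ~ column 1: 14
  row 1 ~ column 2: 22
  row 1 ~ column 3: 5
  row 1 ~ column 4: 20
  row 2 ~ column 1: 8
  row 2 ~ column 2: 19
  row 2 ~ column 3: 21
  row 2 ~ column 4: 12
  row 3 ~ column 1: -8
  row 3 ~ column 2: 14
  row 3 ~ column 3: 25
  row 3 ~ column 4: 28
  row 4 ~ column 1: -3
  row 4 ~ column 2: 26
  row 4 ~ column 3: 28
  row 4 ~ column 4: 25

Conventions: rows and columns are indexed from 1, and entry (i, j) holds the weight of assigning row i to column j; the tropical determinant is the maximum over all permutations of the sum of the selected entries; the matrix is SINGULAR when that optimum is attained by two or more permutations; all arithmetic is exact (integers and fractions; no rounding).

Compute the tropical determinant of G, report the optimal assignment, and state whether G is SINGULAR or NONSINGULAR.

σ = (1, 2, 3, 4): 14 + 19 + 25 + 25 = 83
σ = (1, 2, 4, 3): 14 + 19 + 28 + 28 = 89
σ = (1, 3, 2, 4): 14 + 21 + 14 + 25 = 74
σ = (1, 3, 4, 2): 14 + 21 + 28 + 26 = 89
σ = (1, 4, 2, 3): 14 + 12 + 14 + 28 = 68
σ = (1, 4, 3, 2): 14 + 12 + 25 + 26 = 77
σ = (2, 1, 3, 4): 22 + 8 + 25 + 25 = 80
σ = (2, 1, 4, 3): 22 + 8 + 28 + 28 = 86
σ = (2, 3, 1, 4): 22 + 21 + (-8) + 25 = 60
σ = (2, 3, 4, 1): 22 + 21 + 28 + (-3) = 68
σ = (2, 4, 1, 3): 22 + 12 + (-8) + 28 = 54
σ = (2, 4, 3, 1): 22 + 12 + 25 + (-3) = 56
σ = (3, 1, 2, 4): 5 + 8 + 14 + 25 = 52
σ = (3, 1, 4, 2): 5 + 8 + 28 + 26 = 67
σ = (3, 2, 1, 4): 5 + 19 + (-8) + 25 = 41
σ = (3, 2, 4, 1): 5 + 19 + 28 + (-3) = 49
σ = (3, 4, 1, 2): 5 + 12 + (-8) + 26 = 35
σ = (3, 4, 2, 1): 5 + 12 + 14 + (-3) = 28
σ = (4, 1, 2, 3): 20 + 8 + 14 + 28 = 70
σ = (4, 1, 3, 2): 20 + 8 + 25 + 26 = 79
σ = (4, 2, 1, 3): 20 + 19 + (-8) + 28 = 59
σ = (4, 2, 3, 1): 20 + 19 + 25 + (-3) = 61
σ = (4, 3, 1, 2): 20 + 21 + (-8) + 26 = 59
σ = (4, 3, 2, 1): 20 + 21 + 14 + (-3) = 52
Optimal value attained by: σ = (1, 2, 4, 3).
Answer: det⊕(G) = 89; verdict: SINGULAR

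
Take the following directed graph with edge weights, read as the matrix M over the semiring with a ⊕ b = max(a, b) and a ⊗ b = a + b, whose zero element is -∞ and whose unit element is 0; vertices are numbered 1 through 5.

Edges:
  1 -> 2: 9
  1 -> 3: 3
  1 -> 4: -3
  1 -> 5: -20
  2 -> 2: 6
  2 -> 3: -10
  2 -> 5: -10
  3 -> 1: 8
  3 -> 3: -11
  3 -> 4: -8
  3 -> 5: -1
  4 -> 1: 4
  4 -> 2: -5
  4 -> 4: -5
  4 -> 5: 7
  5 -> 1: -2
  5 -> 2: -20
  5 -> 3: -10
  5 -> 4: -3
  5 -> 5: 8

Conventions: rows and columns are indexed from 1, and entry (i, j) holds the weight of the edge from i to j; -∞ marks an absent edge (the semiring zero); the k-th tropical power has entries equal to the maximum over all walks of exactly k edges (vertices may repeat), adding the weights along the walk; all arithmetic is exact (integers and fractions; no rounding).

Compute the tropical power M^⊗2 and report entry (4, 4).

M^⊗2:
  [11, 15, -1, -5, 4]
  [-2, 12, -4, -13, -2]
  [-3, 17, 11, 5, 7]
  [5, 13, 7, 4, 15]
  [6, 7, 1, 5, 16]
Key observation: the optimum is the walk 4->5->4, with weight 7 + (-3) = 4.
Optimal value attained by: walk 4->5->4.
Answer: (M^⊗2)[4][4] = 4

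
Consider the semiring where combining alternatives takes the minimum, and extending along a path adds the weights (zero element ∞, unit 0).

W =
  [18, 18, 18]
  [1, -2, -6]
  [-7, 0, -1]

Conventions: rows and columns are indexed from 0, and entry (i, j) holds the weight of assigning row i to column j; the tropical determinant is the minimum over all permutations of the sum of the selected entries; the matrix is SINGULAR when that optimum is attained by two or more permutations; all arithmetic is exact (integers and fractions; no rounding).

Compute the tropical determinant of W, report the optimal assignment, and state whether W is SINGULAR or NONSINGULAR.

σ = (0, 1, 2): 18 + (-2) + (-1) = 15
σ = (0, 2, 1): 18 + (-6) + 0 = 12
σ = (1, 0, 2): 18 + 1 + (-1) = 18
σ = (1, 2, 0): 18 + (-6) + (-7) = 5
σ = (2, 0, 1): 18 + 1 + 0 = 19
σ = (2, 1, 0): 18 + (-2) + (-7) = 9
Optimal value attained by: σ = (1, 2, 0).
Answer: det⊕(W) = 5; verdict: NONSINGULAR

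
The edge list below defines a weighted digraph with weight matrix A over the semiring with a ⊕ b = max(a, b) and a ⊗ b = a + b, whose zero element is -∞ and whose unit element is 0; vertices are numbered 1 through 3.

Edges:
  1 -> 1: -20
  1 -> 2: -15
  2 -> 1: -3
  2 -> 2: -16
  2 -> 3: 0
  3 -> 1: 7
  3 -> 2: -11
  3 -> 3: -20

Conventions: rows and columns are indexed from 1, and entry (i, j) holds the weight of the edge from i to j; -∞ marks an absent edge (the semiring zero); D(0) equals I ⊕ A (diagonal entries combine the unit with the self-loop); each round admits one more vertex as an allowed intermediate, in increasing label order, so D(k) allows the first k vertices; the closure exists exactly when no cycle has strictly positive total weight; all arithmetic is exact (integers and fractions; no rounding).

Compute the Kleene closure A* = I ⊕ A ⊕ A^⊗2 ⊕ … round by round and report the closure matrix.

D(0):
  [0, -15, -∞]
  [-3, 0, 0]
  [7, -11, 0]
D(1):
  [0, -15, -∞]
  [-3, 0, 0]
  [7, -8, 0]
D(2):
  [0, -15, -15]
  [-3, 0, 0]
  [7, -8, 0]
D(3):
  [0, -15, -15]
  [7, 0, 0]
  [7, -8, 0]
Answer: A* = [[0, -15, -15], [7, 0, 0], [7, -8, 0]]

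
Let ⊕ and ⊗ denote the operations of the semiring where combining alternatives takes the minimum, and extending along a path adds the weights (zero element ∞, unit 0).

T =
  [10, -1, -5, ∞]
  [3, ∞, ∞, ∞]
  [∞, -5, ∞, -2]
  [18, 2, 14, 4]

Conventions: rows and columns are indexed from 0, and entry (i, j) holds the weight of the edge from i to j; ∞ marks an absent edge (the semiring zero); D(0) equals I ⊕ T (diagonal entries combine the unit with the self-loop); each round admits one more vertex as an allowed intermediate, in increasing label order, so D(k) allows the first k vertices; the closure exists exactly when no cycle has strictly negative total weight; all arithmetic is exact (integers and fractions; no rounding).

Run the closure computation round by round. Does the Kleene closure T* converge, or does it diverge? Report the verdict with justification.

D(0):
  [0, -1, -5, ∞]
  [3, 0, ∞, ∞]
  [∞, -5, 0, -2]
  [18, 2, 14, 0]
D(1):
  [0, -1, -5, ∞]
  [3, 0, -2, ∞]
  [∞, -5, 0, -2]
  [18, 2, 13, 0]
Detection: at round 2, diagonal entry (2, 2) turns strictly negative.
Key observation: the cycle 2->1->0->2 has total weight (-5) + 3 + (-5), which is strictly negative.
Answer: DIVERGES — negative cycle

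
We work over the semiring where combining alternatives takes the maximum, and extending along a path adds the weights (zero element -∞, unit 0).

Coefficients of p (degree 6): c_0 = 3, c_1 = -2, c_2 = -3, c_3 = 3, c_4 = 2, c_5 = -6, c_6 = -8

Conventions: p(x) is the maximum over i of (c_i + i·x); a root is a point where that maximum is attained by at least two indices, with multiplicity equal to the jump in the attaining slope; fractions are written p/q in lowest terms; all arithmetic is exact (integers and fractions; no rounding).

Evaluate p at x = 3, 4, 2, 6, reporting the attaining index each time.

p(3) = max(3+0·3=3, -2+1·3=1, -3+2·3=3, 3+3·3=12, 2+4·3=14, -6+5·3=9, -8+6·3=10) = 14 (attained by i=4)
p(4) = max(3+0·4=3, -2+1·4=2, -3+2·4=5, 3+3·4=15, 2+4·4=18, -6+5·4=14, -8+6·4=16) = 18 (attained by i=4)
p(2) = max(3+0·2=3, -2+1·2=0, -3+2·2=1, 3+3·2=9, 2+4·2=10, -6+5·2=4, -8+6·2=4) = 10 (attained by i=4)
p(6) = max(3+0·6=3, -2+1·6=4, -3+2·6=9, 3+3·6=21, 2+4·6=26, -6+5·6=24, -8+6·6=28) = 28 (attained by i=6)
Answer: p(3) = 14; p(4) = 18; p(2) = 10; p(6) = 28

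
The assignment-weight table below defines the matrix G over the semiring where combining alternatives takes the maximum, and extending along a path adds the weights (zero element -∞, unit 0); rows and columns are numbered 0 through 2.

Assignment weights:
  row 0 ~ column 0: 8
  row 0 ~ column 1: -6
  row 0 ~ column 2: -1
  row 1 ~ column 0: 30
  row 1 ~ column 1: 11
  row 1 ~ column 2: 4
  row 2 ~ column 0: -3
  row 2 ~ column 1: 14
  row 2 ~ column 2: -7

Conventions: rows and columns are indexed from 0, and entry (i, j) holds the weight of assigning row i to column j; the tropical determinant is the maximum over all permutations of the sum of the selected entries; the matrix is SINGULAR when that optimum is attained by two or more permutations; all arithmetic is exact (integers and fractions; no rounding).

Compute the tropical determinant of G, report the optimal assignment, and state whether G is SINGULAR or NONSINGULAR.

σ = (0, 1, 2): 8 + 11 + (-7) = 12
σ = (0, 2, 1): 8 + 4 + 14 = 26
σ = (1, 0, 2): (-6) + 30 + (-7) = 17
σ = (1, 2, 0): (-6) + 4 + (-3) = -5
σ = (2, 0, 1): (-1) + 30 + 14 = 43
σ = (2, 1, 0): (-1) + 11 + (-3) = 7
Optimal value attained by: σ = (2, 0, 1).
Answer: det⊕(G) = 43; verdict: NONSINGULAR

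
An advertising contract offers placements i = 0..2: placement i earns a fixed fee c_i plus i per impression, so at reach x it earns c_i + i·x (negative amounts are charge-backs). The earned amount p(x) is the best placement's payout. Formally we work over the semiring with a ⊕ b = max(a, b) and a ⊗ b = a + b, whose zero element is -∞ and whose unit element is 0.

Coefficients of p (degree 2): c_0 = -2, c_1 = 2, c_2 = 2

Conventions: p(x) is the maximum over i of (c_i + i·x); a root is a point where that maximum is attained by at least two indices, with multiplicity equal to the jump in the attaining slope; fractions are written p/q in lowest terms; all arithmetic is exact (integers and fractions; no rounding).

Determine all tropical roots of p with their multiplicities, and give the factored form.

hull edge (i=0, c=-2) to (i=1, c=2): slope 4, span 1
hull edge (i=1, c=2) to (i=2, c=2): slope 0, span 1
Factored form: p(x) = 2 ⊗ (x ⊕ (-4)) ⊗ (x ⊕ 0)
Answer: roots = -4 (mult 1), 0 (mult 1)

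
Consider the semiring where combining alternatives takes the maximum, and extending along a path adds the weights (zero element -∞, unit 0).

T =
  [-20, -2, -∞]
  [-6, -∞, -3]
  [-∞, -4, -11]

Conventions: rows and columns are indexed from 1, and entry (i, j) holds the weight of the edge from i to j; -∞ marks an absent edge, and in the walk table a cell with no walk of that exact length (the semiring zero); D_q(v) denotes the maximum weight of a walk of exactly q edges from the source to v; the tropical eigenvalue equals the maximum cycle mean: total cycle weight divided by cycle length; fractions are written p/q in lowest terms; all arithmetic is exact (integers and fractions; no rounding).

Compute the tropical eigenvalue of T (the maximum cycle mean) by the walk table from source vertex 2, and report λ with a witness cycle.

q=0: [-∞, 0, -∞]
q=1: [-6, -∞, -3]
q=2: [-26, -7, -14]
q=3: [-13, -18, -10]
Optimal cycle mean attained by: cycle 2->3->2, total (-3) + (-4), length 2.
Answer: λ = -7/2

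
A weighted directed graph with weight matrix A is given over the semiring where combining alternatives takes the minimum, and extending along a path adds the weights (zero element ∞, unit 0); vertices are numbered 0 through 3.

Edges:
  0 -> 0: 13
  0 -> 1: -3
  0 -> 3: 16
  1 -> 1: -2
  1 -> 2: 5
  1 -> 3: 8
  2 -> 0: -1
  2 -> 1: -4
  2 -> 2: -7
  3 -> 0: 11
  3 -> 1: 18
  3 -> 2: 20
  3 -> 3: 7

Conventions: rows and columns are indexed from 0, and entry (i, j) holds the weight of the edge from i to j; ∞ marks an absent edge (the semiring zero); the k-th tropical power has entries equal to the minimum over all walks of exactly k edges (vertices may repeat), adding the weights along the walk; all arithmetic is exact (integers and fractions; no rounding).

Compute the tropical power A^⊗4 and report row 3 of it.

A^⊗2:
  [26, -5, 2, 5]
  [4, -4, -2, 6]
  [-8, -11, -14, 4]
  [18, 8, 13, 14]
A^⊗3:
  [1, -7, -5, 3]
  [-3, -6, -9, 4]
  [-15, -18, -21, -3]
  [12, 6, 6, 16]
A^⊗4:
  [-6, -9, -12, 1]
  [-10, -13, -16, 2]
  [-22, -25, -28, -10]
  [5, 2, -1, 14]
Answer: row 3 of A^⊗4 = [5, 2, -1, 14]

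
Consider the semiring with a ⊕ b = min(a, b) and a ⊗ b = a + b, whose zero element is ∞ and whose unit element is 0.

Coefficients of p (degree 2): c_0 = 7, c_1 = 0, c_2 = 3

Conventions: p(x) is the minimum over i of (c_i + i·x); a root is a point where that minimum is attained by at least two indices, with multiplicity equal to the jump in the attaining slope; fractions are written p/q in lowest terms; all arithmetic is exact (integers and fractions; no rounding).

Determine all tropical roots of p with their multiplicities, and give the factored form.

hull edge (i=0, c=7) to (i=1, c=0): slope -7, span 1
hull edge (i=1, c=0) to (i=2, c=3): slope 3, span 1
Factored form: p(x) = 3 ⊗ (x ⊕ (-3)) ⊗ (x ⊕ 7)
Answer: roots = -3 (mult 1), 7 (mult 1)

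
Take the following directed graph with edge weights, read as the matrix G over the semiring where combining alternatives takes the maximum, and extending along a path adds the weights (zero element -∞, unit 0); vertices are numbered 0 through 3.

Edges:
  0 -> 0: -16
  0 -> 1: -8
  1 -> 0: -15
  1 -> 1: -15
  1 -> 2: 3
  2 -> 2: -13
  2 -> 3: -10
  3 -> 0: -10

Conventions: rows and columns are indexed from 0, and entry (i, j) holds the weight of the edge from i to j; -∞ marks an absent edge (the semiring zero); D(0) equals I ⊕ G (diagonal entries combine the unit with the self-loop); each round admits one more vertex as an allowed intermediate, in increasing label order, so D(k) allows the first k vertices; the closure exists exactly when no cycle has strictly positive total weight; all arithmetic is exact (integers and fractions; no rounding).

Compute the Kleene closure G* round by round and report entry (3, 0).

D(0):
  [0, -8, -∞, -∞]
  [-15, 0, 3, -∞]
  [-∞, -∞, 0, -10]
  [-10, -∞, -∞, 0]
D(1):
  [0, -8, -∞, -∞]
  [-15, 0, 3, -∞]
  [-∞, -∞, 0, -10]
  [-10, -18, -∞, 0]
D(2):
  [0, -8, -5, -∞]
  [-15, 0, 3, -∞]
  [-∞, -∞, 0, -10]
  [-10, -18, -15, 0]
D(3):
  [0, -8, -5, -15]
  [-15, 0, 3, -7]
  [-∞, -∞, 0, -10]
  [-10, -18, -15, 0]
D(4):
  [0, -8, -5, -15]
  [-15, 0, 3, -7]
  [-20, -28, 0, -10]
  [-10, -18, -15, 0]
Answer: G*[3][0] = -10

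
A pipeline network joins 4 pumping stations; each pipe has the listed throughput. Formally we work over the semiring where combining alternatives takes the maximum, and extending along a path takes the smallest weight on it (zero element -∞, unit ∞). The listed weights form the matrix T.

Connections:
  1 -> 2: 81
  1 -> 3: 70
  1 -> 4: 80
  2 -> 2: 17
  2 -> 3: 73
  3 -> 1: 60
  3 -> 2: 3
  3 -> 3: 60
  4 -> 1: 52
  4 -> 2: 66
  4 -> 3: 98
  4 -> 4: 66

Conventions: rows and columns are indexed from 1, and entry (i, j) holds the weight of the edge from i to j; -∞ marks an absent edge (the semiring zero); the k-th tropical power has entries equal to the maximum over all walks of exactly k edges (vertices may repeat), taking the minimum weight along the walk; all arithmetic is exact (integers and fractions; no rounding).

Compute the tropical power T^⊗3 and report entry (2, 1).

T^⊗2:
  [60, 66, 80, 66]
  [60, 17, 60, -∞]
  [60, 60, 60, 60]
  [60, 66, 66, 66]
T^⊗3:
  [60, 66, 66, 66]
  [60, 60, 60, 60]
  [60, 60, 60, 60]
  [60, 66, 66, 66]
Key observation: the optimum is the walk 2->3->3->1, with weight 73 min 60 min 60 = 60.
Optimal value attained by: walk 2->3->3->1.
Answer: (T^⊗3)[2][1] = 60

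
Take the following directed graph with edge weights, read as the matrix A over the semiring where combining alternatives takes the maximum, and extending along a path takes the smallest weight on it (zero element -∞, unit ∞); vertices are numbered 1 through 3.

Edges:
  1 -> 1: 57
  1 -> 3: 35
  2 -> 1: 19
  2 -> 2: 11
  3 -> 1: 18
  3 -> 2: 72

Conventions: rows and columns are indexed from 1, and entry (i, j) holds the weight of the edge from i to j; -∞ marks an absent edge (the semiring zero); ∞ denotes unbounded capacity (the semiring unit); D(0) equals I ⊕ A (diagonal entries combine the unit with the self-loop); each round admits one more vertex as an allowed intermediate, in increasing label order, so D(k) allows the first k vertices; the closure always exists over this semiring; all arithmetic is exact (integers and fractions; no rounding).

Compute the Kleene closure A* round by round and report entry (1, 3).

D(0):
  [∞, -∞, 35]
  [19, ∞, -∞]
  [18, 72, ∞]
D(1):
  [∞, -∞, 35]
  [19, ∞, 19]
  [18, 72, ∞]
D(2):
  [∞, -∞, 35]
  [19, ∞, 19]
  [19, 72, ∞]
D(3):
  [∞, 35, 35]
  [19, ∞, 19]
  [19, 72, ∞]
Answer: A*[1][3] = 35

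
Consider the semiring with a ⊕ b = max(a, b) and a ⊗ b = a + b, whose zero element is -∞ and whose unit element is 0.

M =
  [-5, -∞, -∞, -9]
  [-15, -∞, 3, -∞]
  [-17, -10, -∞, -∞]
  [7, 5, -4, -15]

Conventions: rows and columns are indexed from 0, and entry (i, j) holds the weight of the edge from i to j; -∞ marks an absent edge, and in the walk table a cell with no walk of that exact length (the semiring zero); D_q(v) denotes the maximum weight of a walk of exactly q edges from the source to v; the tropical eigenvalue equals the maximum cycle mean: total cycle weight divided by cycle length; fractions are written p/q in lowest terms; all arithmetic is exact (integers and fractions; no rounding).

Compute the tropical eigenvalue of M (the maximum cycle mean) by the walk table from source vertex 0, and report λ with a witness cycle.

q=0: [0, -∞, -∞, -∞]
q=1: [-5, -∞, -∞, -9]
q=2: [-2, -4, -13, -14]
q=3: [-7, -9, -1, -11]
q=4: [-4, -6, -6, -16]
Optimal cycle mean attained by: cycle 0->3->0, total (-9) + 7, length 2.
Answer: λ = -1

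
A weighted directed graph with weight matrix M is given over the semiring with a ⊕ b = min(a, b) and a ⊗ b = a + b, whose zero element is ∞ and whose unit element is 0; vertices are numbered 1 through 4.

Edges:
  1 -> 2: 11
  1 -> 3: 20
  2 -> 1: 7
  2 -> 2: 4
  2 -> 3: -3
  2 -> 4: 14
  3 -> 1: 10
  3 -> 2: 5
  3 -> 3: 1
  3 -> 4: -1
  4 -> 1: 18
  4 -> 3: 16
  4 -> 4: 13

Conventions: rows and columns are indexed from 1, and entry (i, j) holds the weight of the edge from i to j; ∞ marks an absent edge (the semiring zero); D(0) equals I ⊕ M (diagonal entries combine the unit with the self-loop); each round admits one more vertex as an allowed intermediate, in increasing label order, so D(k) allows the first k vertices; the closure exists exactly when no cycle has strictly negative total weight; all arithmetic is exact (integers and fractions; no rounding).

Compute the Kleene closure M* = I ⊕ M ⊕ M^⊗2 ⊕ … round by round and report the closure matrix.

D(0):
  [0, 11, 20, ∞]
  [7, 0, -3, 14]
  [10, 5, 0, -1]
  [18, ∞, 16, 0]
D(1):
  [0, 11, 20, ∞]
  [7, 0, -3, 14]
  [10, 5, 0, -1]
  [18, 29, 16, 0]
D(2):
  [0, 11, 8, 25]
  [7, 0, -3, 14]
  [10, 5, 0, -1]
  [18, 29, 16, 0]
D(3):
  [0, 11, 8, 7]
  [7, 0, -3, -4]
  [10, 5, 0, -1]
  [18, 21, 16, 0]
D(4):
  [0, 11, 8, 7]
  [7, 0, -3, -4]
  [10, 5, 0, -1]
  [18, 21, 16, 0]
Answer: M* = [[0, 11, 8, 7], [7, 0, -3, -4], [10, 5, 0, -1], [18, 21, 16, 0]]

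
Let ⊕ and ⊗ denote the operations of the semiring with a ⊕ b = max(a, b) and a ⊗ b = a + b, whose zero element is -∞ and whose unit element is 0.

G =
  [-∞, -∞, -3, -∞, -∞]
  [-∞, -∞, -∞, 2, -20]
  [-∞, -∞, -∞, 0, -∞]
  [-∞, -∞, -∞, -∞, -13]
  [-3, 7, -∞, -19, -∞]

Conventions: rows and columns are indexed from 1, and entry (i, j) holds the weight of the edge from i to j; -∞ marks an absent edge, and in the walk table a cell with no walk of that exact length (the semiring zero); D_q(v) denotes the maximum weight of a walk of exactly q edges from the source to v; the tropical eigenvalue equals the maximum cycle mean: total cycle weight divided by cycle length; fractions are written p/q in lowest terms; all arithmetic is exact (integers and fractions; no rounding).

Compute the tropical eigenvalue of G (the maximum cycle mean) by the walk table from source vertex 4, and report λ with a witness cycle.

q=0: [-∞, -∞, -∞, 0, -∞]
q=1: [-∞, -∞, -∞, -∞, -13]
q=2: [-16, -6, -∞, -32, -∞]
q=3: [-∞, -∞, -19, -4, -26]
q=4: [-29, -19, -∞, -19, -17]
q=5: [-20, -10, -32, -17, -32]
Optimal cycle mean attained by: cycle 2->4->5->2, total 2 + (-13) + 7, length 3.
Answer: λ = -4/3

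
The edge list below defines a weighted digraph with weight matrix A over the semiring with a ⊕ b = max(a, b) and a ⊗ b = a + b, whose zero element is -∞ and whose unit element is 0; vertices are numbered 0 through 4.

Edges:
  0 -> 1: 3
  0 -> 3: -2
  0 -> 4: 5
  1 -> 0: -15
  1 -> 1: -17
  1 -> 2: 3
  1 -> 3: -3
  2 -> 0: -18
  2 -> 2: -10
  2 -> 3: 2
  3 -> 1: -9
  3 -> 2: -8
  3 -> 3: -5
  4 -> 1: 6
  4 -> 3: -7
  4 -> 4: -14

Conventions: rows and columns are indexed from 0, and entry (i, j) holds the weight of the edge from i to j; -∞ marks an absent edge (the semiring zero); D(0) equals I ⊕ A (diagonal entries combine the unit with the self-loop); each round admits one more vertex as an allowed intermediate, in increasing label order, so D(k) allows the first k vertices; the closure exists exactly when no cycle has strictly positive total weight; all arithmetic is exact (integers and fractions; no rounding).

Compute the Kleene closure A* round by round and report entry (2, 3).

D(0):
  [0, 3, -∞, -2, 5]
  [-15, 0, 3, -3, -∞]
  [-18, -∞, 0, 2, -∞]
  [-∞, -9, -8, 0, -∞]
  [-∞, 6, -∞, -7, 0]
D(1):
  [0, 3, -∞, -2, 5]
  [-15, 0, 3, -3, -10]
  [-18, -15, 0, 2, -13]
  [-∞, -9, -8, 0, -∞]
  [-∞, 6, -∞, -7, 0]
D(2):
  [0, 3, 6, 0, 5]
  [-15, 0, 3, -3, -10]
  [-18, -15, 0, 2, -13]
  [-24, -9, -6, 0, -19]
  [-9, 6, 9, 3, 0]
D(3):
  [0, 3, 6, 8, 5]
  [-15, 0, 3, 5, -10]
  [-18, -15, 0, 2, -13]
  [-24, -9, -6, 0, -19]
  [-9, 6, 9, 11, 0]
D(4):
  [0, 3, 6, 8, 5]
  [-15, 0, 3, 5, -10]
  [-18, -7, 0, 2, -13]
  [-24, -9, -6, 0, -19]
  [-9, 6, 9, 11, 0]
D(5):
  [0, 11, 14, 16, 5]
  [-15, 0, 3, 5, -10]
  [-18, -7, 0, 2, -13]
  [-24, -9, -6, 0, -19]
  [-9, 6, 9, 11, 0]
Answer: A*[2][3] = 2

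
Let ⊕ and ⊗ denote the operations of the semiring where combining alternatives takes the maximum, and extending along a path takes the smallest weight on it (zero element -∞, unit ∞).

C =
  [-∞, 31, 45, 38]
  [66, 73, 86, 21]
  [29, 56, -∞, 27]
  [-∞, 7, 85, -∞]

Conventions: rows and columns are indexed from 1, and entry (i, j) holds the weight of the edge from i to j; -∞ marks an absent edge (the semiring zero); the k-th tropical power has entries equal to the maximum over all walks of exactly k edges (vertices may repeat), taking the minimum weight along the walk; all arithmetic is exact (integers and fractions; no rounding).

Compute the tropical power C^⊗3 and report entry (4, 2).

C^⊗2:
  [31, 45, 38, 27]
  [66, 73, 73, 38]
  [56, 56, 56, 29]
  [29, 56, 7, 27]
C^⊗3:
  [45, 45, 45, 31]
  [66, 73, 73, 38]
  [56, 56, 56, 38]
  [56, 56, 56, 29]
Key observation: the optimum is the walk 4->3->2->2, with weight 85 min 56 min 73 = 56.
Optimal value attained by: walk 4->3->2->2.
Answer: (C^⊗3)[4][2] = 56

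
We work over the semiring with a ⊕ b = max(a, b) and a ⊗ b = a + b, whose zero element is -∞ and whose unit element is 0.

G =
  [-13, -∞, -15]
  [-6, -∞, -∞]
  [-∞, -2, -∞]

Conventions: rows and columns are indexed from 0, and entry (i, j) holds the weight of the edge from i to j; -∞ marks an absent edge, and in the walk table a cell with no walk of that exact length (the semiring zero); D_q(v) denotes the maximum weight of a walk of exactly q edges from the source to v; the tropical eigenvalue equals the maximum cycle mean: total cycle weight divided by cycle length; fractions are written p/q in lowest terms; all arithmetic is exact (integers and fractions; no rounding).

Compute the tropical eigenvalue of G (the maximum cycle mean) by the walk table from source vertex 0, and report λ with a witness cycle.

q=0: [0, -∞, -∞]
q=1: [-13, -∞, -15]
q=2: [-26, -17, -28]
q=3: [-23, -30, -41]
Optimal cycle mean attained by: cycle 0->2->1->0, total (-15) + (-2) + (-6), length 3.
Answer: λ = -23/3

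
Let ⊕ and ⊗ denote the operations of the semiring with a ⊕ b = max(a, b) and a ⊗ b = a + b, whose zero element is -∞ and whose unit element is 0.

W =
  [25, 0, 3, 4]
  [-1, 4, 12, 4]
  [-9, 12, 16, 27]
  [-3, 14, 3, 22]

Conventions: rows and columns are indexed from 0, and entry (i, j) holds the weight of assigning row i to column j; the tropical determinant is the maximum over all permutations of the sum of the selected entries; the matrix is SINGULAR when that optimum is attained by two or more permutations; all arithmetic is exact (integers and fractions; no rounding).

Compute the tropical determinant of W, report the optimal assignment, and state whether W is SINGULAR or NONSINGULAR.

σ = (0, 1, 2, 3): 25 + 4 + 16 + 22 = 67
σ = (0, 1, 3, 2): 25 + 4 + 27 + 3 = 59
σ = (0, 2, 1, 3): 25 + 12 + 12 + 22 = 71
σ = (0, 2, 3, 1): 25 + 12 + 27 + 14 = 78
σ = (0, 3, 1, 2): 25 + 4 + 12 + 3 = 44
σ = (0, 3, 2, 1): 25 + 4 + 16 + 14 = 59
σ = (1, 0, 2, 3): 0 + (-1) + 16 + 22 = 37
σ = (1, 0, 3, 2): 0 + (-1) + 27 + 3 = 29
σ = (1, 2, 0, 3): 0 + 12 + (-9) + 22 = 25
σ = (1, 2, 3, 0): 0 + 12 + 27 + (-3) = 36
σ = (1, 3, 0, 2): 0 + 4 + (-9) + 3 = -2
σ = (1, 3, 2, 0): 0 + 4 + 16 + (-3) = 17
σ = (2, 0, 1, 3): 3 + (-1) + 12 + 22 = 36
σ = (2, 0, 3, 1): 3 + (-1) + 27 + 14 = 43
σ = (2, 1, 0, 3): 3 + 4 + (-9) + 22 = 20
σ = (2, 1, 3, 0): 3 + 4 + 27 + (-3) = 31
σ = (2, 3, 0, 1): 3 + 4 + (-9) + 14 = 12
σ = (2, 3, 1, 0): 3 + 4 + 12 + (-3) = 16
σ = (3, 0, 1, 2): 4 + (-1) + 12 + 3 = 18
σ = (3, 0, 2, 1): 4 + (-1) + 16 + 14 = 33
σ = (3, 1, 0, 2): 4 + 4 + (-9) + 3 = 2
σ = (3, 1, 2, 0): 4 + 4 + 16 + (-3) = 21
σ = (3, 2, 0, 1): 4 + 12 + (-9) + 14 = 21
σ = (3, 2, 1, 0): 4 + 12 + 12 + (-3) = 25
Optimal value attained by: σ = (0, 2, 3, 1).
Answer: det⊕(W) = 78; verdict: NONSINGULAR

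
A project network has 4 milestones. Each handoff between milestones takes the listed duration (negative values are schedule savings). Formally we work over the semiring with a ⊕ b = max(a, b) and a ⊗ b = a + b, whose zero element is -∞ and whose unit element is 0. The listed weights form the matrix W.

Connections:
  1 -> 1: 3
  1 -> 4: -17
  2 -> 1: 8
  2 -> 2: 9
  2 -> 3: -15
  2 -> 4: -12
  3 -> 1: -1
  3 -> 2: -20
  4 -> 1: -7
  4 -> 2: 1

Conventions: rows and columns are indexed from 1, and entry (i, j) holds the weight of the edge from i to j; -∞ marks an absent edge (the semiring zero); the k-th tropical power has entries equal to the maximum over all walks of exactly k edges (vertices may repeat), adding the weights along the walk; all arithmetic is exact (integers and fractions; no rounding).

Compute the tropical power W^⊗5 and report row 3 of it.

W^⊗2:
  [6, -16, -∞, -14]
  [17, 18, -6, -3]
  [2, -11, -35, -18]
  [9, 10, -14, -11]
W^⊗3:
  [9, -7, -31, -11]
  [26, 27, 3, 6]
  [5, -2, -26, -15]
  [18, 19, -5, -2]
W^⊗4:
  [12, 2, -22, -8]
  [35, 36, 12, 15]
  [8, 7, -17, -12]
  [27, 28, 4, 7]
W^⊗5:
  [15, 11, -13, -5]
  [44, 45, 21, 24]
  [15, 16, -8, -5]
  [36, 37, 13, 16]
Answer: row 3 of W^⊗5 = [15, 16, -8, -5]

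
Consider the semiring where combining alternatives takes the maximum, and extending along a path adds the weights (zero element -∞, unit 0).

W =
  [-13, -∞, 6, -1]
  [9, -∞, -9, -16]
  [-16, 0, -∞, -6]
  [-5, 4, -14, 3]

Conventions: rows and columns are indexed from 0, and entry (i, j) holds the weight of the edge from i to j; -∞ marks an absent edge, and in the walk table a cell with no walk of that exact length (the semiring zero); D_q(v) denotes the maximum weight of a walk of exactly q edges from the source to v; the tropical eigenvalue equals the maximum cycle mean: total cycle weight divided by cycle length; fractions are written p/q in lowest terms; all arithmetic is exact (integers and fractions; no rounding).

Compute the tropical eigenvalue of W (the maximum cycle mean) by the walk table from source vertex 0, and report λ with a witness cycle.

q=0: [0, -∞, -∞, -∞]
q=1: [-13, -∞, 6, -1]
q=2: [-6, 6, -7, 2]
q=3: [15, 6, 0, 5]
q=4: [15, 9, 21, 14]
Optimal cycle mean attained by: cycle 0->2->1->0, total 6 + 0 + 9, length 3.
Answer: λ = 5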